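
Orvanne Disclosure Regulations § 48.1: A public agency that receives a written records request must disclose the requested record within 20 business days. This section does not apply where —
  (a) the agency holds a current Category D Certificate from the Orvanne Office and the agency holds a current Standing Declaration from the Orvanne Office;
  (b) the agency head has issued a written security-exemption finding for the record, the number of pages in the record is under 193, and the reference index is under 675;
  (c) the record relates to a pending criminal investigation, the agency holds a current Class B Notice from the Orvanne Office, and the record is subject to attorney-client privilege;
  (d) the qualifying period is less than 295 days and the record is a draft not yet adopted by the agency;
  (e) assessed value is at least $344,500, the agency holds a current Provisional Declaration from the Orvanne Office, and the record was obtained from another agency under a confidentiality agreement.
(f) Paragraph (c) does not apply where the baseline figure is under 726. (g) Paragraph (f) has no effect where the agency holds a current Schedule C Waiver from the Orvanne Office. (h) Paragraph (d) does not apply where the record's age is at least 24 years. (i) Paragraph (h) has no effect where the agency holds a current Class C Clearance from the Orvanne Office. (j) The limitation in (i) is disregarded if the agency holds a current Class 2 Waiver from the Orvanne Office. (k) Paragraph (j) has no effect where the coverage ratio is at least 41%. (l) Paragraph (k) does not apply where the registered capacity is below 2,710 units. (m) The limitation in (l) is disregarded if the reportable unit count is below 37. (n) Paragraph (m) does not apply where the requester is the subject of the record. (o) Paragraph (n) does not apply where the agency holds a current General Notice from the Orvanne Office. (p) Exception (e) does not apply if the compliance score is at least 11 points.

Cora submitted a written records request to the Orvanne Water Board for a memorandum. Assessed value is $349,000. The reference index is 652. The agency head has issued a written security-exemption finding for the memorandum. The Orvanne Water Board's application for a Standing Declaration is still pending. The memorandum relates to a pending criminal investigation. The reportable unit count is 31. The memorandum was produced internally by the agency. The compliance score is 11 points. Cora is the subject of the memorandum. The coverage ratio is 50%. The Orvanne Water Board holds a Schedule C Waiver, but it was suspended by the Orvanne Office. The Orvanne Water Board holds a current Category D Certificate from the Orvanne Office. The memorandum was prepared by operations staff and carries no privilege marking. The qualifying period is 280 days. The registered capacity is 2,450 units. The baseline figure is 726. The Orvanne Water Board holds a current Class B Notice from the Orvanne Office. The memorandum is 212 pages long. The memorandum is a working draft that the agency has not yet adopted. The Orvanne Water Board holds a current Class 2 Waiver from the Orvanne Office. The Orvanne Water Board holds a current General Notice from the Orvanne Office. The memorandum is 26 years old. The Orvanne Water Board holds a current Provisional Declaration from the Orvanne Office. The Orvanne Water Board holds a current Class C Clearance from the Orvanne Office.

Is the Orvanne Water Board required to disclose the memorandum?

No — exception (d) applies; the Orvanne Water Board is not required to disclose the memorandum.

Exception (a) requires that the agency holds a current Standing Declaration from the Orvanne Office; but the Standing Declaration is not current, so (a) is unavailable.
Exception (b) fails — the number of pages in the record is 212, not under 193.
Exception (c) does not apply: the memorandum carries no privilege marking.
All of (d)'s requirements are met (the qualifying period is 280 days, less than the 295 days limit; the memorandum is an unadopted draft). Under paragraphs (h)–(o): (h) would limit (d) — the record's age is 26 years, meeting the 24 years threshold — but (i) sets (h) aside: (i) operates against (h): a current Class C Clearance is held. (j) would limit (i) — a current Class 2 Waiver is held — but (k) sets (j) aside: (k) is engaged — the coverage ratio is 50%, meeting the 41% threshold. (l) is triggered (the registered capacity is 2,450 units, below the 2,710 units limit), but is set aside by (m): (m) operates against (l): the reportable unit count is 31, below the 37 limit. (n) would limit (m) — Cora is the subject of the memorandum — but (o) sets (n) aside: (o) is triggered — a current General Notice is held. So (d) applies.
Exception (e) does not apply: the memorandum was produced internally.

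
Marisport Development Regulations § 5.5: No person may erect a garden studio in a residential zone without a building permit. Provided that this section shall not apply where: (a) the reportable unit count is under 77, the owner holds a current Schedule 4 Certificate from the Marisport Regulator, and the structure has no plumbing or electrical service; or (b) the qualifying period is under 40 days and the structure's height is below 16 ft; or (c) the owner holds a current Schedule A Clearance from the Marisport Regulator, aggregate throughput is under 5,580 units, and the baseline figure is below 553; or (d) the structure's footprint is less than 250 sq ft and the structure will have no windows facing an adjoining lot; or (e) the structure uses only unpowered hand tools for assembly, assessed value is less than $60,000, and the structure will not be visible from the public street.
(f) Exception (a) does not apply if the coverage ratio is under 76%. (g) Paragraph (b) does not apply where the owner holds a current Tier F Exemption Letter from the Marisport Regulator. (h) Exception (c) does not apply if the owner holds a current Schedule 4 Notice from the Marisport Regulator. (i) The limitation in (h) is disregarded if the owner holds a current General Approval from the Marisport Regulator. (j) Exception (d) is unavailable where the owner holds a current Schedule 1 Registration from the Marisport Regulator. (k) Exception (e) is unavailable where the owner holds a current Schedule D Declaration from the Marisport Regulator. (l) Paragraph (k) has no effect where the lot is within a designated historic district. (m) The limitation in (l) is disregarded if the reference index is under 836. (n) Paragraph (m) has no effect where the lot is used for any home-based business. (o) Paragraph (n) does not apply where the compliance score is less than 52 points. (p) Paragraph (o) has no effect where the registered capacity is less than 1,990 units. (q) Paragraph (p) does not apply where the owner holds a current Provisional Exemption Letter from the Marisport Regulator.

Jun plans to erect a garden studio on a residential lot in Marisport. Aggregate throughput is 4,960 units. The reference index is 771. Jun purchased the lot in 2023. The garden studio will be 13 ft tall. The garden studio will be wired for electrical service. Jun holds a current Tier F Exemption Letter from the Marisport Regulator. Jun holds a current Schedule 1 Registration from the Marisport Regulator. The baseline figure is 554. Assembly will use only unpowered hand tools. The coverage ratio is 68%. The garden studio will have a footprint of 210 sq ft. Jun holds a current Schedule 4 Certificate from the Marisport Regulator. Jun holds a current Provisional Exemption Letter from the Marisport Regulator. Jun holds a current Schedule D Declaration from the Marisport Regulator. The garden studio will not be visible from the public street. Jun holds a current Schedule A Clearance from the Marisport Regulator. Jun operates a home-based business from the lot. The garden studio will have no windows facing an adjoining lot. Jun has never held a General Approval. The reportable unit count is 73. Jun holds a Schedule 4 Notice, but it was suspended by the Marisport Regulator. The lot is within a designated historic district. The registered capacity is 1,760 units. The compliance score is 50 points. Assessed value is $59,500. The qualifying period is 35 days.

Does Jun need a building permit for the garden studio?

Yes — Jun must obtain a building permit.

Exception (a) fails — electrical service is planned.
All of (b)'s requirements are met (the qualifying period is 35 days, under the 40 days limit; the structure's height is 13 ft, below the 16 ft limit). But applying paragraph (g): (g) operates against (b): a current Tier F Exemption Letter is held. Exception (b) does not apply.
Exception (c) fails — the baseline figure is 554, not below 553.
All of (d)'s requirements are met (the structure's footprint is 210 sq ft, less than the 250 sq ft limit; no windows face an adjoining lot). But applying paragraph (j): (j) is triggered — a current Schedule 1 Registration is held. So (d) is unavailable.
Exception (e): assembly uses only hand tools; assessed value is $59,500, less than the $60,000 limit; the structure will not be visible from the street — every condition holds. But: (k) is triggered — a current Schedule D Declaration is held. (l) would limit (k) — the lot is in a historic district — but (m) sets (l) aside: (m) operates against (l): the reference index is 771, under the 836 limit. (n) is engaged (a home-based business operates on the lot), but is displaced by (o): (o) operates — the compliance score is 50 points, less than the 52 points limit. (p) is engaged (the registered capacity is 1,760 units, less than the 1,990 units limit), but is set aside by (q): (q) is engaged — a current Provisional Exemption Letter is held. So (e) is unavailable.
Every exception is unavailable, so the rule governs.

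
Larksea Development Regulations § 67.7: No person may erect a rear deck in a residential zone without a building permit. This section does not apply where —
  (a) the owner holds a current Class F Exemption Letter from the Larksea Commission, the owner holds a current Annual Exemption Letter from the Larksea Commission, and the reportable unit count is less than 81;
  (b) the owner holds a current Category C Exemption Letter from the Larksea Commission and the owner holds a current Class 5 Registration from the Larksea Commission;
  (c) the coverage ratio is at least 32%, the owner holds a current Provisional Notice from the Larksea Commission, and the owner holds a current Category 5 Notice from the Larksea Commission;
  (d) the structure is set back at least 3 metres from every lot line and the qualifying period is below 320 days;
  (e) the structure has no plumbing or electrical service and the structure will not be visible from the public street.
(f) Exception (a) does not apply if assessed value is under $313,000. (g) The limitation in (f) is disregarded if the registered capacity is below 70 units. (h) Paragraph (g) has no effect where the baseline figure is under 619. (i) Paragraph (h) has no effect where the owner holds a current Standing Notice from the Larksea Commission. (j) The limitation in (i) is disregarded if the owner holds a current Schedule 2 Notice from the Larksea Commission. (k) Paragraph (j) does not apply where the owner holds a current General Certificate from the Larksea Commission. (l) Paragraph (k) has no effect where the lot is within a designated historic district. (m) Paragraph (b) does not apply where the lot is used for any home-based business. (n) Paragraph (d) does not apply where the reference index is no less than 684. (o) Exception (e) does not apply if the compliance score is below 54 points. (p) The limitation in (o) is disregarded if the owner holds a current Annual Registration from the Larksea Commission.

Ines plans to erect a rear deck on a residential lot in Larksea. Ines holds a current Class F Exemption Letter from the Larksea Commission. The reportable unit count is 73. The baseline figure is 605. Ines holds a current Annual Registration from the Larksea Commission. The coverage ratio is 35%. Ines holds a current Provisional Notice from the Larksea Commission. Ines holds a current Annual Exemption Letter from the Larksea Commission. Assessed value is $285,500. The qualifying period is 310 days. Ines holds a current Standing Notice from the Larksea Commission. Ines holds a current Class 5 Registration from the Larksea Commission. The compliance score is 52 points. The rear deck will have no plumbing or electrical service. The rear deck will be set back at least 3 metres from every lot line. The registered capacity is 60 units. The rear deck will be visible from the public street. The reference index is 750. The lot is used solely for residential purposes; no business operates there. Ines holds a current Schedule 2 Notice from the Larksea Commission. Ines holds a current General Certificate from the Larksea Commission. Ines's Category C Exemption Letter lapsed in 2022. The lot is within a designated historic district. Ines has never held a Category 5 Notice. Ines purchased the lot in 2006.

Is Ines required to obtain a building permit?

Exception (a): a current Class F Exemption Letter is held; a current Annual Exemption Letter is held; the reportable unit count is 73, less than the 81 limit — every condition holds. However, paragraphs (f)–(l) must be considered: (f) operates against (a): assessed value is $285,500, under the $313,000 limit. (g) applies (the registered capacity is 60 units, below the 70 units limit), but is itself disapplied by (h): (h) operates against (g): the baseline figure is 605, under the 619 limit. (i) applies (a current Standing Notice is held), but is set aside by (j): (j) operates against (i): a current Schedule 2 Notice is held. (k) would limit (j) — a current General Certificate is held — but (l) sets (k) aside: (l) operates against (k): the lot is in a historic district. (a) is therefore removed.
Exception (b) requires that the owner holds a current Category C Exemption Letter from the Larksea Commission; but the Category C Exemption Letter is not current, so (b) is unavailable.
Exception (c) requires that the owner holds a current Category 5 Notice from the Larksea Commission; but the Category 5 Notice is not current, so (c) is unavailable.
Exception (d)'s conditions are all satisfied: the setback is at least 3 m on every side; the qualifying period is 310 days, below the 320 days limit. But applying paragraph (n): (n) applies — the reference index is 750, meeting the 684 threshold. So (d) is unavailable.
Exception (e) fails — the structure will be visible from the street.
Every exception is unavailable, so the rule governs.

Yes — Ines must obtain a building permit.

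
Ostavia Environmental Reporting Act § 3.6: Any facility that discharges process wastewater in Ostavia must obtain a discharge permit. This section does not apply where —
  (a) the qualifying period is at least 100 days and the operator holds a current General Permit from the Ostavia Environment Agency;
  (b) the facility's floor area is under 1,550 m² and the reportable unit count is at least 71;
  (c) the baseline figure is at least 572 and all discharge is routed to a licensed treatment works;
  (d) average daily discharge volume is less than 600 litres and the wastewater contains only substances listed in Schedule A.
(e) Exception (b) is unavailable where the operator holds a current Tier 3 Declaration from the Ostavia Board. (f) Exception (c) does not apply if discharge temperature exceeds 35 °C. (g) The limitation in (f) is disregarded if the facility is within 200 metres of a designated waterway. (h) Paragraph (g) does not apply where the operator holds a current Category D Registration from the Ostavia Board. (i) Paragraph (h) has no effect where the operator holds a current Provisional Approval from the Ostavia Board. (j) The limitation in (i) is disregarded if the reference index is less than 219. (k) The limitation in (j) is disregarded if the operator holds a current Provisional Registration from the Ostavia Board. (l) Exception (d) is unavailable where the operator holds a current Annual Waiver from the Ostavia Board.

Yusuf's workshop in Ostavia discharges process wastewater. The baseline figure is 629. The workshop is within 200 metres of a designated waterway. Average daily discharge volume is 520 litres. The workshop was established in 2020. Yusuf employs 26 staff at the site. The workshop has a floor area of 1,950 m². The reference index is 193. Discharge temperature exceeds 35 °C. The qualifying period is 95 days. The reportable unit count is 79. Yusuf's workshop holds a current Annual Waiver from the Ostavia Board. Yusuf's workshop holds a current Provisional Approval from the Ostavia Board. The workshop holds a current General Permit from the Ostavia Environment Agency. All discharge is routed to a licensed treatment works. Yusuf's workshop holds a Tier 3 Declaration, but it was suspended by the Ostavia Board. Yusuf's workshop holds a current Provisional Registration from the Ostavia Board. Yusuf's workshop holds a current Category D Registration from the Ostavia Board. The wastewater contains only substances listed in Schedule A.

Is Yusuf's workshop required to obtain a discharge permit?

Exception (a) does not apply: the qualifying period is 95 days, short of 100 days.
Exception (b) does not apply: the facility's floor area is 1,950 m², not under 1,550 m².
Exception (c) is satisfied on its face — the baseline figure is 629, meeting the 572 threshold; discharge is routed to a licensed treatment works. As to paragraphs (f)–(k): (f) would limit (c) — discharge temperature exceeds 35 °C — but (g) sets (f) aside: (g) is triggered — the workshop is within 200 m of a designated waterway. (h) operates (a current Category D Registration is held), but is overridden by (i): (i) operates against (h): a current Provisional Approval is held. (j) operates (the reference index is 193, less than the 219 limit), but is set aside by (k): (k) is triggered — a current Provisional Registration is held. So (c) applies.
Exception (d) is satisfied on its face — average daily discharge volume is 520 litres, less than the 600 litres limit; the wastewater is Schedule-A-only. But: (l) is engaged — a current Annual Waiver is held. (d) is therefore removed.

No — exception (c) applies; Yusuf's workshop is not required to obtain a discharge permit.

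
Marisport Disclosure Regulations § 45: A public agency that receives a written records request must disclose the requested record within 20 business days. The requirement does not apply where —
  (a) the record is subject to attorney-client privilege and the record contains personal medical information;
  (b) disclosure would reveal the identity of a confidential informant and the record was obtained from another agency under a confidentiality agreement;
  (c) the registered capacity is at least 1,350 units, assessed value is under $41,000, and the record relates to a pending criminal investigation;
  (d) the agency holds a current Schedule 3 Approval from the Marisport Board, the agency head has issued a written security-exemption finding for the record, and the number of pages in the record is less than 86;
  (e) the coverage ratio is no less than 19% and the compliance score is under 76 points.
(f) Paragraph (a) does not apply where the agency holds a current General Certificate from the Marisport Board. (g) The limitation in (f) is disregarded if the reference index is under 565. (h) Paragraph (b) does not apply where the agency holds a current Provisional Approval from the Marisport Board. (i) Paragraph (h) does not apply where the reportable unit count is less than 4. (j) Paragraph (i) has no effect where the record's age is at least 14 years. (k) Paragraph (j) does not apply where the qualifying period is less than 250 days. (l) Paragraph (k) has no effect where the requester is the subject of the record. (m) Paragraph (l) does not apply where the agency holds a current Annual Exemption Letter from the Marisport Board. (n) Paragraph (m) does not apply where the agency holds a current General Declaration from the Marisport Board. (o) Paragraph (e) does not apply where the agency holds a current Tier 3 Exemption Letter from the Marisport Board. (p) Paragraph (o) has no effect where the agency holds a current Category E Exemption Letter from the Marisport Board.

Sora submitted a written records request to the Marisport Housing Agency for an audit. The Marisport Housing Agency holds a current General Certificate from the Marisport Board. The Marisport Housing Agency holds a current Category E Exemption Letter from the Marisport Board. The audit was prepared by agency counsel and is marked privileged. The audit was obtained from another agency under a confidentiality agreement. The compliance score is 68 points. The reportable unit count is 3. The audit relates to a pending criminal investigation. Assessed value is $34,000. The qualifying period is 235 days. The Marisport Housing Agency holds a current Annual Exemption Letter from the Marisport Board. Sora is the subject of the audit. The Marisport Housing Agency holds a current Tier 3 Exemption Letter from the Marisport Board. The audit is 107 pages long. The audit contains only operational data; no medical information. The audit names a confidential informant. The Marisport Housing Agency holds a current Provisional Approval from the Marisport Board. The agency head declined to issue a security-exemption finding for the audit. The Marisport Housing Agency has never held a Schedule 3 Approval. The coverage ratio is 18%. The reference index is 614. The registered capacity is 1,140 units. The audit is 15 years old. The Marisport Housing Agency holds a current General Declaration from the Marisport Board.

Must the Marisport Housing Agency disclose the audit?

Yes — the Marisport Housing Agency must disclose the audit.

Exception (a) fails — the audit contains only operational data.
Exception (b)'s conditions are all satisfied: the audit names a confidential informant; the audit was obtained under a confidentiality agreement. However, paragraphs (h)–(n) must be considered: (h) is triggered — a current Provisional Approval is held. (i) applies (the reportable unit count is 3, less than the 4 limit), but is itself disapplied by (j): (j) operates against (i): the record's age is 15 years, meeting the 14 years threshold. (k) is triggered (the qualifying period is 235 days, less than the 250 days limit), but is displaced by (l): (l) operates against (k): Sora is the subject of the audit. (m) would limit (l) — a current Annual Exemption Letter is held — but (n) sets (m) aside: (n) operates against (m): a current General Declaration is held. Exception (b) does not apply.
Exception (c) does not apply: the registered capacity is 1,140 units, short of 1,350 units.
Exception (d) requires that the agency holds a current Schedule 3 Approval from the Marisport Board; but there is no Schedule 3 Approval in force, so (d) is unavailable.
Exception (e) requires that the coverage ratio is no less than 19%; but the coverage ratio is 18%, short of 19%, so (e) is unavailable.
No exception is made out. the Marisport Housing Agency falls within the general rule.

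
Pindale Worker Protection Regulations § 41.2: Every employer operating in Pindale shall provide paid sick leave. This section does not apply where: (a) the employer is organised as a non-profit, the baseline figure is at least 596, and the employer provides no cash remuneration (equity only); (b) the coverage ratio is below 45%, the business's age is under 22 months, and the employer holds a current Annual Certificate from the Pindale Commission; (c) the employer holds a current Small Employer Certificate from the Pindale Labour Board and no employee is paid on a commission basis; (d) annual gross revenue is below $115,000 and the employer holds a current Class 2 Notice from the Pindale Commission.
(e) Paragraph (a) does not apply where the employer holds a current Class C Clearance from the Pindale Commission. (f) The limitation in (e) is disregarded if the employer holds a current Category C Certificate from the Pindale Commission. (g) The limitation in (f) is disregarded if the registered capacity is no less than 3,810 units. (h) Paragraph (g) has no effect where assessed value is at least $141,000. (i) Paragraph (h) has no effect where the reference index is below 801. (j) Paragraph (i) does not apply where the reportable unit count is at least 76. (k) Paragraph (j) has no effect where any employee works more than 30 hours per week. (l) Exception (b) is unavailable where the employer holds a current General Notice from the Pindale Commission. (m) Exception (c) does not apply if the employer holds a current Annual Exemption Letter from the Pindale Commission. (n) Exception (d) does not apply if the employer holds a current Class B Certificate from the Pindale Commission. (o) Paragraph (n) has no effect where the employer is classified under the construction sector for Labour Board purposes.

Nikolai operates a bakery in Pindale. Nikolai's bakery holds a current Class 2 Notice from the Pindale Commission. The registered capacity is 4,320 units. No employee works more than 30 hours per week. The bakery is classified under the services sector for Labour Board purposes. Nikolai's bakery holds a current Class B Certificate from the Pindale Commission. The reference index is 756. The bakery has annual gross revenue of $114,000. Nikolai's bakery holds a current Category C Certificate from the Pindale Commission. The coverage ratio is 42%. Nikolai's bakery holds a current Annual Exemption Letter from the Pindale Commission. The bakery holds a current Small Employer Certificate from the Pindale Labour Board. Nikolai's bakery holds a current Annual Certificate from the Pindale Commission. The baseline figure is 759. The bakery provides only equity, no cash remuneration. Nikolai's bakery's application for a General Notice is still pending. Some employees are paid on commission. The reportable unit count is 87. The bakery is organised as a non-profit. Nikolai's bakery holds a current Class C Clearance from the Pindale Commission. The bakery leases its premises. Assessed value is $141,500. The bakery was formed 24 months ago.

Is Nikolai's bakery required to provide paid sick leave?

No — exception (a) applies; Nikolai's bakery is not required to provide paid sick leave.

Exception (a) is satisfied on its face — the employer is a non-profit; the baseline figure is 759, meeting the 596 threshold; remuneration is equity-only. Under paragraphs (e)–(k): (e) applies (a current Class C Clearance is held), but is displaced by (f): (f) is engaged — a current Category C Certificate is held. (g) would limit (f) — the registered capacity is 4,320 units, meeting the 3,810 units threshold — but (h) sets (g) aside: (h) is engaged — assessed value is $141,500, meeting the $141,000 threshold. (i) would limit (h) — the reference index is 756, below the 801 limit — but (j) sets (i) aside: (j) is engaged — the reportable unit count is 87, meeting the 76 threshold. (k), which would lift (j), is inapplicable — no employee exceeds 30 hours/week. Exception (a) stands.
Exception (b) fails — the business's age is 24 months, not under 22 months.
Exception (c) fails — some employees are paid on commission.
Exception (d)'s conditions are all satisfied: annual gross revenue is $114,000, below the $115,000 limit; a current Class 2 Notice is held. But applying paragraphs (n)–(o): (n) is triggered — a current Class B Certificate is held. (o), which would lift (n), is inapplicable — the bakery is classified under the services sector. Exception (d) does not apply.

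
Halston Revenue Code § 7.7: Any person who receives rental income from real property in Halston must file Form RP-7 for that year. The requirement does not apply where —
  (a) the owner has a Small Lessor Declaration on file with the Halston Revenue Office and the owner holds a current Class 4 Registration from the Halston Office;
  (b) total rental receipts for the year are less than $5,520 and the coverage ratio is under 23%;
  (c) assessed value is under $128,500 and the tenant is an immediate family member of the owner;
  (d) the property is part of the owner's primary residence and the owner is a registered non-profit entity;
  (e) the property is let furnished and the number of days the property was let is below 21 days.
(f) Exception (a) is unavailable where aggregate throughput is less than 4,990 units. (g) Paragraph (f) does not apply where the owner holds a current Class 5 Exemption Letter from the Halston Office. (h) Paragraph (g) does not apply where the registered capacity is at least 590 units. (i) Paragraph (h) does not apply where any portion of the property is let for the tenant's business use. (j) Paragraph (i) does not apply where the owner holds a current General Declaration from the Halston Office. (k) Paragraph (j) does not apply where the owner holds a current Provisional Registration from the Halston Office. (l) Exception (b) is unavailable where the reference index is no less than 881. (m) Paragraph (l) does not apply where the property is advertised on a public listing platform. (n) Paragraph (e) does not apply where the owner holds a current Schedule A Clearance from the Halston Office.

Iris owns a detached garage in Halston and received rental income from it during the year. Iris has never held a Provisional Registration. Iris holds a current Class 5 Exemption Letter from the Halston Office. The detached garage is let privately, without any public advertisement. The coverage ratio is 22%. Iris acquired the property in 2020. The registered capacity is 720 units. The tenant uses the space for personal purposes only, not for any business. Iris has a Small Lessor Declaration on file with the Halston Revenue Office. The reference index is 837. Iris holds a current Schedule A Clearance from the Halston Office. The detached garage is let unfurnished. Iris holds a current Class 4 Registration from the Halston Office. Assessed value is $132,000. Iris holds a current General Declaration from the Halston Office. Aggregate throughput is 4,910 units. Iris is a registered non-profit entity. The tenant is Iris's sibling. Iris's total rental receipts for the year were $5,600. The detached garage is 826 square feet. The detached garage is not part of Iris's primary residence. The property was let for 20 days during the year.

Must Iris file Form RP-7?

Exception (a): a Small Lessor Declaration is on file; a current Class 4 Registration is held — every condition holds. However, paragraphs (f)–(k) must be considered: (f) operates against (a): aggregate throughput is 4,910 units, less than the 4,990 units limit. (g) would limit (f) — a current Class 5 Exemption Letter is held — but (h) sets (g) aside: (h) operates against (g): the registered capacity is 720 units, meeting the 590 units threshold. (i) is not engaged (the space is used for personal purposes only), so (h) stands. (a) is therefore removed.
Exception (b) requires that total rental receipts for the year are less than $5,520; but total rental receipts for the year are $5,600, not less than $5,520, so (b) is unavailable.
Exception (c) requires that assessed value is under $128,500; but assessed value is $132,000, not under $128,500, so (c) is unavailable.
Exception (d) requires that the property is part of the owner's primary residence; but the detached garage is not part of the primary residence, so (d) is unavailable.
Exception (e) fails — the property is let unfurnished.
No exception displaces § 7.7.

Yes — Iris must file Form RP-7.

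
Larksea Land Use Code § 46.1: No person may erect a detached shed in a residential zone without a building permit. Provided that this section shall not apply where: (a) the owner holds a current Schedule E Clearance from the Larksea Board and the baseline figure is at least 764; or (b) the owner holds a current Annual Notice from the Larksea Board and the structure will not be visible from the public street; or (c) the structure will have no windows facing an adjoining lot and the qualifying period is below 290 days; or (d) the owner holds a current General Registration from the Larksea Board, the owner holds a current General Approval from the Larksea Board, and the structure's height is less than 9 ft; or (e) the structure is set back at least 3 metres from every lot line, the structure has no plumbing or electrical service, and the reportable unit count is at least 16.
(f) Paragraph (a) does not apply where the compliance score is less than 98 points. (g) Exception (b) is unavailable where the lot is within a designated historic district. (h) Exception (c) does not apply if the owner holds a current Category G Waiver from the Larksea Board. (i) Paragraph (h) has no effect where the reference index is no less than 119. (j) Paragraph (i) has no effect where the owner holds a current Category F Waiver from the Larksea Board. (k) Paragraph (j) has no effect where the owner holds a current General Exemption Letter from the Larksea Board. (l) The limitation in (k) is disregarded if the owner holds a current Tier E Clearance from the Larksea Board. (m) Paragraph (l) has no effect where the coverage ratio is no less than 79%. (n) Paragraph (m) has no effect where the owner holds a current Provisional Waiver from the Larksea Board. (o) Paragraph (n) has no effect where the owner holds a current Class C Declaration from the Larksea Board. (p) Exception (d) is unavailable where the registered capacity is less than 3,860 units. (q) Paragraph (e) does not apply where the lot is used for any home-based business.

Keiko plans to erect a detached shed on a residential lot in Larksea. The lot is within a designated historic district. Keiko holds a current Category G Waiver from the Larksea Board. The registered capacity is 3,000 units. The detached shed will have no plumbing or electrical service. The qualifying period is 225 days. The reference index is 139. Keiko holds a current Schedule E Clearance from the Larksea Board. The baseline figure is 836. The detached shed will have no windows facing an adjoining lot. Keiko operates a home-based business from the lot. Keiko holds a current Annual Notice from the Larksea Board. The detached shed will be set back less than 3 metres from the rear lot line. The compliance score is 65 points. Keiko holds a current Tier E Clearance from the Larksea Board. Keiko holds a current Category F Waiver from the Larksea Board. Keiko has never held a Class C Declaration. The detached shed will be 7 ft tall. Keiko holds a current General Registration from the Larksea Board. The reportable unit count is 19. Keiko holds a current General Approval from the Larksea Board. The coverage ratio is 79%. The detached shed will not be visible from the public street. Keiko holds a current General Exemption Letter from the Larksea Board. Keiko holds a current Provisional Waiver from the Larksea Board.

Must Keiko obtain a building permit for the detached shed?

Yes — Keiko must obtain a building permit.

Exception (a)'s conditions are all satisfied: a current Schedule E Clearance is held; the baseline figure is 836, meeting the 764 threshold. But applying paragraph (f): (f) operates — the compliance score is 65 points, less than the 98 points limit. Exception (a) does not apply.
Exception (b) is satisfied on its face — a current Annual Notice is held; the structure will not be visible from the street. Turning to paragraph (g): (g) operates — the lot is in a historic district. So (b) is unavailable.
All of (c)'s requirements are met (no windows face an adjoining lot; the qualifying period is 225 days, below the 290 days limit). But: (h) is triggered — a current Category G Waiver is held. (i) would limit (h) — the reference index is 139, meeting the 119 threshold — but (j) sets (i) aside: (j) operates against (i): a current Category F Waiver is held. (k) operates (a current General Exemption Letter is held), but is itself disapplied by (l): (l) operates against (k): a current Tier E Clearance is held. (m) would limit (l) — the coverage ratio is 79%, meeting the 79% threshold — but (n) sets (m) aside: (n) is engaged — a current Provisional Waiver is held. (o) is not triggered (there is no Class C Declaration in force), so (n) stands. So (c) is unavailable.
Exception (d)'s conditions are all satisfied: a current General Registration is held; a current General Approval is held; the structure's height is 7 ft, less than the 9 ft limit. But: (p) is triggered — the registered capacity is 3,000 units, less than the 3,860 units limit. (d) is therefore removed.
Exception (e) fails — the rear setback is under 3 m.
Every exception is unavailable, so the rule governs.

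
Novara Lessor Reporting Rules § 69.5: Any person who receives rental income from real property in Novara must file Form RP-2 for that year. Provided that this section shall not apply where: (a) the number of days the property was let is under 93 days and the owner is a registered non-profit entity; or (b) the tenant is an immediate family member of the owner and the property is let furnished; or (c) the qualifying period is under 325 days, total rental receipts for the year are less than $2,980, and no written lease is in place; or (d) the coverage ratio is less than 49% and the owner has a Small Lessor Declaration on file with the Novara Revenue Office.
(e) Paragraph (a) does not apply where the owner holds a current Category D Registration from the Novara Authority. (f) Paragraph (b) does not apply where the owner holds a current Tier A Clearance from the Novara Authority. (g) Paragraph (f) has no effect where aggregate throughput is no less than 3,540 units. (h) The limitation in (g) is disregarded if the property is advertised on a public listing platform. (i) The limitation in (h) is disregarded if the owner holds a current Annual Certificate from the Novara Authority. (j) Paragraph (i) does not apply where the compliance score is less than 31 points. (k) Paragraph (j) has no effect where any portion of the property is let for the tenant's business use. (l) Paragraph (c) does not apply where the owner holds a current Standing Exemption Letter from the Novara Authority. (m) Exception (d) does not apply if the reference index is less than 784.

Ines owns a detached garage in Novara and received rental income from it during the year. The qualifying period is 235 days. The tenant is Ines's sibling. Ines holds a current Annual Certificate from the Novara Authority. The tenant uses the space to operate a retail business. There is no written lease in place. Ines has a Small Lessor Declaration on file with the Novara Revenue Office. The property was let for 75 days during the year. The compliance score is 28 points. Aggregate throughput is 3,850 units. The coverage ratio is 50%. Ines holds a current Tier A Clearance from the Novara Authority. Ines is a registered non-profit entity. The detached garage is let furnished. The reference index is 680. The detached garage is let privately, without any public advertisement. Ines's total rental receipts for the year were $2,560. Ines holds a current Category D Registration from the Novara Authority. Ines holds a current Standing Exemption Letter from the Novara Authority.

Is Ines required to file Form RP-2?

Exception (a) is satisfied on its face — the number of days the property was let is 75 days, under the 93 days limit; Ines is a registered non-profit. Turning to paragraph (e): (e) operates — a current Category D Registration is held. Exception (a) does not apply.
Exception (b): the tenant is an immediate family member; the property is let furnished — every condition holds. Under paragraphs (f)–(k): (f) would limit (b) — a current Tier A Clearance is held — but (g) sets (f) aside: (g) is triggered — aggregate throughput is 3,850 units, meeting the 3,540 units threshold. (h), which would lift (g), does not operate here — the property is let privately without advertisement. Exception (b) stands.
Exception (c)'s conditions are all satisfied: the qualifying period is 235 days, under the 325 days limit; total rental receipts for the year are $2,560, less than the $2,980 limit; there is no written lease. Turning to paragraph (l): (l) applies — a current Standing Exemption Letter is held. (c) is therefore removed.
Exception (d) fails — the coverage ratio is 50%, not less than 49%.

No — exception (b) applies; Ines is not required to file Form RP-2.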